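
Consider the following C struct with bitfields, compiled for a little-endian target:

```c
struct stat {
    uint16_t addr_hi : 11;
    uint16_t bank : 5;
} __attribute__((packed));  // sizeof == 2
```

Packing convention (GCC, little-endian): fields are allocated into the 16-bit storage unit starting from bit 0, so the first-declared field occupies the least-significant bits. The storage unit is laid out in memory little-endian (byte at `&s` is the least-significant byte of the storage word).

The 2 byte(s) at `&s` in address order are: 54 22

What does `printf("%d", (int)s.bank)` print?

4

[0]=0x54 [1]=0x22 (little-endian) → word 0x2254
addr_hi:11 @ bit 0 → (0x2254>>0)&0x7ff = 0x254
bank:5 @ bit 11 → (0x2254>>11)&0x1f = 0x4  ←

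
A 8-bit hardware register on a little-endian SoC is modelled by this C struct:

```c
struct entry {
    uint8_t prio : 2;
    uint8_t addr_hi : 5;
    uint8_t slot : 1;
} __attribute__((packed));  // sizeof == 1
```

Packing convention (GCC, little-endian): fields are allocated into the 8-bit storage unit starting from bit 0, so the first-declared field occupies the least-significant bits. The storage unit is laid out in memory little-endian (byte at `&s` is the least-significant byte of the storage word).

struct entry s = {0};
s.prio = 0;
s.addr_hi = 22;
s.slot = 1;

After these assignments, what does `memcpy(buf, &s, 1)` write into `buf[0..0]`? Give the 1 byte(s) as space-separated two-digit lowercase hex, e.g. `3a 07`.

d8

[0+:2] prio=0 & 0x3 = 0x0; word=0x00
[2+:5] addr_hi=22 & 0x1f = 0x16; word=0x58
[7+:1] slot=1 & 0x1 = 0x1; word=0xd8
word = 0xd8 → little-endian bytes:
  [0]=0xd8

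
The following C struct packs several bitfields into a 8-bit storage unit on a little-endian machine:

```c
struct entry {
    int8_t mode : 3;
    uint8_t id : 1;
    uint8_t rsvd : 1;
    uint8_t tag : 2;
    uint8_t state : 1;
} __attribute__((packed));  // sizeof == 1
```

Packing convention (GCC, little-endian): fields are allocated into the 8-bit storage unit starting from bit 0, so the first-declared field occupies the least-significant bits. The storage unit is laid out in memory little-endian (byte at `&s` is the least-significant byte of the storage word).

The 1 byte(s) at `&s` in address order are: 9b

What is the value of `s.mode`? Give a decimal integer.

[0]=0x9b (little-endian) → word 0x9b
mode [0+:3] = (word>>0) & 0x7 = 3  ←
id [3+:1] = (word>>3) & 0x1 = 1
rsvd [4+:1] = (word>>4) & 0x1 = 1
tag [5+:2] = (word>>5) & 0x3 = 0
state [7+:1] = (word>>7) & 0x1 = 1
mode signed 3b, MSB=0: value = 3

3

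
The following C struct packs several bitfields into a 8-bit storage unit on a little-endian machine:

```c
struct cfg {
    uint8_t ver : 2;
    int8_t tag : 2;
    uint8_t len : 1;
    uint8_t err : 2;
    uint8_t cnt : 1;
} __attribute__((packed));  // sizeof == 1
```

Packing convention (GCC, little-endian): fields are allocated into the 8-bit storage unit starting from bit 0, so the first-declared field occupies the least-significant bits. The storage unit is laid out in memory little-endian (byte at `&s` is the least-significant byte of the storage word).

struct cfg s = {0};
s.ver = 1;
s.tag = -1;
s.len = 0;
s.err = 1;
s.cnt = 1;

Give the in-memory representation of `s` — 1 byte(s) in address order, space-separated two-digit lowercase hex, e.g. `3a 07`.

ad

ver:2 = 1 → 0x1 << 0 → word 0x01
tag:2 = -1 → 0x3 << 2 → word 0x0d
len:1 = 0 → 0x0 << 4 → word 0x0d
err:2 = 1 → 0x1 << 5 → word 0x2d
cnt:1 = 1 → 0x1 << 7 → word 0xad
word = 0xad → little-endian bytes:
  [0]=0xad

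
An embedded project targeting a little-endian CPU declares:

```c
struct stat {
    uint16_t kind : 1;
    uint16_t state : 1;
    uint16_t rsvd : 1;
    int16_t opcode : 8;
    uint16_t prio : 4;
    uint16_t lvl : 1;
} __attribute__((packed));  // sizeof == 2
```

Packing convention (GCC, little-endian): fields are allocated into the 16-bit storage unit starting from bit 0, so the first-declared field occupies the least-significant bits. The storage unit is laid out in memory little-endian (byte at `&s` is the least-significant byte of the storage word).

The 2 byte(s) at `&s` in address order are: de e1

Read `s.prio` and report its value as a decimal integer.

[0]=0xde [1]=0xe1 (little-endian) → word 0xe1de
kind:1 @ bit 0 → (0xe1de>>0)&0x1 = 0x0
state:1 @ bit 1 → (0xe1de>>1)&0x1 = 0x1
rsvd:1 @ bit 2 → (0xe1de>>2)&0x1 = 0x1
opcode:8 @ bit 3 → (0xe1de>>3)&0xff = 0x3b
prio:4 @ bit 11 → (0xe1de>>11)&0xf = 0xc  ←
lvl:1 @ bit 15 → (0xe1de>>15)&0x1 = 0x1

12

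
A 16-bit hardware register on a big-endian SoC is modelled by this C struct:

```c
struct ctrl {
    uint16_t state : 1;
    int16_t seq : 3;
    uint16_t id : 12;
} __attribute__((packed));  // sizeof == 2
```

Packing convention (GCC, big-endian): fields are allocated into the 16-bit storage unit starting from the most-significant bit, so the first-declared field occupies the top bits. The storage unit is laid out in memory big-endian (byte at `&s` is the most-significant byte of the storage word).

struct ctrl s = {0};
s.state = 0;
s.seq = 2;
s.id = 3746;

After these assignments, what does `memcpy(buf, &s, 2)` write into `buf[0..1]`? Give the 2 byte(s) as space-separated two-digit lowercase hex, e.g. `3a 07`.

2e a2

state:1 = 0 → 0x0 << 15 → word 0x0000
seq:3 = 2 → 0x2 << 12 → word 0x2000
id:12 = 3746 → 0xea2 << 0 → word 0x2ea2
word = 0x2ea2 → big-endian bytes:
  [0]=0x2e  [1]=0xa2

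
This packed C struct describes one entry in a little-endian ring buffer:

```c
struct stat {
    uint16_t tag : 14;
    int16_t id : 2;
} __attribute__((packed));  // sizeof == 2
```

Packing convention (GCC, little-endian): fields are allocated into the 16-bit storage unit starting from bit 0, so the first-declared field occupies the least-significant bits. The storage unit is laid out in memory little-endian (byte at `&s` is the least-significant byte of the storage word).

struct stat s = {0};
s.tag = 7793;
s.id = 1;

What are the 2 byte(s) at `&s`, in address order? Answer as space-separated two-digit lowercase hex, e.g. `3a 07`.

tag:14 = 7793 → 0x1e71 << 0 → word 0x1e71
id:2 = 1 → 0x1 << 14 → word 0x5e71
word = 0x5e71 → little-endian bytes:
  [0]=0x71  [1]=0x5e

71 5e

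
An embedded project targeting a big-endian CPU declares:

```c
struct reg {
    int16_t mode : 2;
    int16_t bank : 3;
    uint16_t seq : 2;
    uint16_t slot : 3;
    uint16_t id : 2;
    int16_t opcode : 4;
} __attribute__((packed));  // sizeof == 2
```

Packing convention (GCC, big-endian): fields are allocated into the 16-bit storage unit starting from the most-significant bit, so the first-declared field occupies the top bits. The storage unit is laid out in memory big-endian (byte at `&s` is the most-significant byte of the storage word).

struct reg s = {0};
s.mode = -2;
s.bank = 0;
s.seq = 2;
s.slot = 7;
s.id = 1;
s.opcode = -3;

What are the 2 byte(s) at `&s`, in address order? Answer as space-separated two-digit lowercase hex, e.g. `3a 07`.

mode:2 = -2 → 0x2 << 14 → word 0x8000
bank:3 = 0 → 0x0 << 11 → word 0x8000
seq:2 = 2 → 0x2 << 9 → word 0x8400
slot:3 = 7 → 0x7 << 6 → word 0x85c0
id:2 = 1 → 0x1 << 4 → word 0x85d0
opcode:4 = -3 → 0xd << 0 → word 0x85dd
word = 0x85dd → big-endian bytes:
  [0]=0x85  [1]=0xdd

85 dd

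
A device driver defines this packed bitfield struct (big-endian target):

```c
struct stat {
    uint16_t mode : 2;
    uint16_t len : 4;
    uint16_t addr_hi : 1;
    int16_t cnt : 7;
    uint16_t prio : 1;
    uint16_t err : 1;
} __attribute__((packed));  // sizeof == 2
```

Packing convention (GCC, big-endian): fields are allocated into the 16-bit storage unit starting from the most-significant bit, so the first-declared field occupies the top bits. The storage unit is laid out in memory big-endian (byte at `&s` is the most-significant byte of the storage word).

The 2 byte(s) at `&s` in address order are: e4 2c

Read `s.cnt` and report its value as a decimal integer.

11

[0]=0xe4 [1]=0x2c (big-endian) → word 0xe42c
mode [14+:2] = (word>>14) & 0x3 = 3
len [10+:4] = (word>>10) & 0xf = 9
addr_hi [9+:1] = (word>>9) & 0x1 = 0
cnt [2+:7] = (word>>2) & 0x7f = 11  ←
prio [1+:1] = (word>>1) & 0x1 = 0
err [0+:1] = (word>>0) & 0x1 = 0
cnt signed 7b, MSB=0: value = 11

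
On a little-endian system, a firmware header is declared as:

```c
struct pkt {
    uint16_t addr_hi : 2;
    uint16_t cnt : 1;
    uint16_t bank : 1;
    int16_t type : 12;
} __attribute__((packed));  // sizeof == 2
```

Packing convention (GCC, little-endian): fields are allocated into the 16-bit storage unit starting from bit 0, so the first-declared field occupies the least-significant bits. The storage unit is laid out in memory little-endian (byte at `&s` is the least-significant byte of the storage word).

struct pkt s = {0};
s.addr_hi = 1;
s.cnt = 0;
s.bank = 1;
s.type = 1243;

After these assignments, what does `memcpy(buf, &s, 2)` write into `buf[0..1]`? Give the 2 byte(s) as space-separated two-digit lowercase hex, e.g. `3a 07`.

addr_hi (2b) val=1 bits=0x1 at bit 0: 0x0001
cnt (1b) val=0 bits=0x0 at bit 2: 0x0001
bank (1b) val=1 bits=0x1 at bit 3: 0x0009
type (12b) val=1243 bits=0x4db at bit 4: 0x4db9
word = 0x4db9 → little-endian bytes:
  [0]=0xb9  [1]=0x4d

b9 4d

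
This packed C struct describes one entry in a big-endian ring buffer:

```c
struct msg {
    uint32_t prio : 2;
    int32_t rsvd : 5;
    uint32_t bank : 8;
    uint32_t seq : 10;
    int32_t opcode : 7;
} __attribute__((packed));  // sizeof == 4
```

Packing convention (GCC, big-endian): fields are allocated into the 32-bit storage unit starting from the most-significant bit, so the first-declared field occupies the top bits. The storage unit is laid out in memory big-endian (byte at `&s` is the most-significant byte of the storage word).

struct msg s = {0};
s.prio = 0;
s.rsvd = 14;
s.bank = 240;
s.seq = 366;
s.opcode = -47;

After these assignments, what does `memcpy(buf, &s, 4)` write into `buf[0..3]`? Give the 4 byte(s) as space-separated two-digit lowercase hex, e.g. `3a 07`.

1d e0 b7 51

prio (2b) val=0 bits=0x0 at bit 30: 0x00000000
rsvd (5b) val=14 bits=0xe at bit 25: 0x1c000000
bank (8b) val=240 bits=0xf0 at bit 17: 0x1de00000
seq (10b) val=366 bits=0x16e at bit 7: 0x1de0b700
opcode (7b) val=-47 bits=0x51 at bit 0: 0x1de0b751
word = 0x1de0b751 → big-endian bytes:
  [0]=0x1d  [1]=0xe0  [2]=0xb7  [3]=0x51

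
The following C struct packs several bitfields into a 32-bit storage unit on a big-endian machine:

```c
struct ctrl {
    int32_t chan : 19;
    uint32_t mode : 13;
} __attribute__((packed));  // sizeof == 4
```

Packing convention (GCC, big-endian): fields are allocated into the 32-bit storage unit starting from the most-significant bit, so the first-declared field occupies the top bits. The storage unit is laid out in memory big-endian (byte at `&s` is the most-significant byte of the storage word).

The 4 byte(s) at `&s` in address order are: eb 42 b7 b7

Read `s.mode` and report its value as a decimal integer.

6071

[0]=0xeb [1]=0x42 [2]=0xb7 [3]=0xb7 (big-endian) → word 0xeb42b7b7
chan:19 @ bit 13 → (0xeb42b7b7>>13)&0x7ffff = 0x75a15
mode:13 @ bit 0 → (0xeb42b7b7>>0)&0x1fff = 0x17b7  ←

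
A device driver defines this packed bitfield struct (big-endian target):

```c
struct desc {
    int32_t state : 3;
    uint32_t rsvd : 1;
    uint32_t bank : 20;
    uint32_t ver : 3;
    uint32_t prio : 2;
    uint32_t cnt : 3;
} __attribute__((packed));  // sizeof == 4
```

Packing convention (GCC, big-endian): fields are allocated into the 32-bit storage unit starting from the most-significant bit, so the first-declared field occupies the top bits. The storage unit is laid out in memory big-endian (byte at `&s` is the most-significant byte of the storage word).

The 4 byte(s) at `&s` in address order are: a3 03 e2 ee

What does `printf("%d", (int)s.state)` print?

-3

[0]=0xa3 [1]=0x03 [2]=0xe2 [3]=0xee (big-endian) → word 0xa303e2ee
state [29+:3] = (word>>29) & 0x7 = 5  ←
rsvd [28+:1] = (word>>28) & 0x1 = 0
bank [8+:20] = (word>>8) & 0xfffff = 197602
ver [5+:3] = (word>>5) & 0x7 = 7
prio [3+:2] = (word>>3) & 0x3 = 1
cnt [0+:3] = (word>>0) & 0x7 = 6
state signed 3b, MSB=1: 5 - 8 = -3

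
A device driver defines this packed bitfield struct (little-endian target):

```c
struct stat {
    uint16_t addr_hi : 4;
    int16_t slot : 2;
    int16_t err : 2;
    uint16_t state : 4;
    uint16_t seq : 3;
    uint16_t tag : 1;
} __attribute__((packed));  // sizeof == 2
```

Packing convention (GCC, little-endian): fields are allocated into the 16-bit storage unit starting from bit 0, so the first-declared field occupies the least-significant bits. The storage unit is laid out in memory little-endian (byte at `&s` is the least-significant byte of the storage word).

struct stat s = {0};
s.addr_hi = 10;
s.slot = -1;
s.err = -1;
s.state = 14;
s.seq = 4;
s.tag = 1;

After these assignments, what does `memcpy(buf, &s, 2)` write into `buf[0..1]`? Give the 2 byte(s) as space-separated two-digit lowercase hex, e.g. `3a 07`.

fa ce

addr_hi (4b) val=10 bits=0xa at bit 0: 0x000a
slot (2b) val=-1 bits=0x3 at bit 4: 0x003a
err (2b) val=-1 bits=0x3 at bit 6: 0x00fa
state (4b) val=14 bits=0xe at bit 8: 0x0efa
seq (3b) val=4 bits=0x4 at bit 12: 0x4efa
tag (1b) val=1 bits=0x1 at bit 15: 0xcefa
word = 0xcefa → little-endian bytes:
  [0]=0xfa  [1]=0xce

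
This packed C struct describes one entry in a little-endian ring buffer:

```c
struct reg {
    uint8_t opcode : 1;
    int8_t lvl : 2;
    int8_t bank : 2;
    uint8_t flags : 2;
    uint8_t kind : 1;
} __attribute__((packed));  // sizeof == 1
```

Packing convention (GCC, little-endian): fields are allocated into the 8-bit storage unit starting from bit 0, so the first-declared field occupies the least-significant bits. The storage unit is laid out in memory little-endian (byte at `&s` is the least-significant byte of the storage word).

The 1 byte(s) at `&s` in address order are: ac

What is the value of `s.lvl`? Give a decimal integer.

-2

[0]=0xac (little-endian) → word 0xac
opcode [0+:1] = (word>>0) & 0x1 = 0
lvl [1+:2] = (word>>1) & 0x3 = 2  ←
bank [3+:2] = (word>>3) & 0x3 = 1
flags [5+:2] = (word>>5) & 0x3 = 1
kind [7+:1] = (word>>7) & 0x1 = 1
lvl signed 2b, MSB=1: 2 - 4 = -2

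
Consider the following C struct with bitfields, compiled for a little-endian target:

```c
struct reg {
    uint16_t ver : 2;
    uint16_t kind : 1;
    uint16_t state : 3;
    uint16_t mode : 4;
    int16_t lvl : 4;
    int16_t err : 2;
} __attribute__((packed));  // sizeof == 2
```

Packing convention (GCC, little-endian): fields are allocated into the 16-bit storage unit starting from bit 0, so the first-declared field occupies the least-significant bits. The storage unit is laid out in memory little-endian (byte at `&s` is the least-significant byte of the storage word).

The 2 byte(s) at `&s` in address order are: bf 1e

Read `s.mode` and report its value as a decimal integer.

10

[0]=0xbf [1]=0x1e (little-endian) → word 0x1ebf
ver:2 @ bit 0 → (0x1ebf>>0)&0x3 = 0x3
kind:1 @ bit 2 → (0x1ebf>>2)&0x1 = 0x1
state:3 @ bit 3 → (0x1ebf>>3)&0x7 = 0x7
mode:4 @ bit 6 → (0x1ebf>>6)&0xf = 0xa  ←
lvl:4 @ bit 10 → (0x1ebf>>10)&0xf = 0x7
err:2 @ bit 14 → (0x1ebf>>14)&0x3 = 0x0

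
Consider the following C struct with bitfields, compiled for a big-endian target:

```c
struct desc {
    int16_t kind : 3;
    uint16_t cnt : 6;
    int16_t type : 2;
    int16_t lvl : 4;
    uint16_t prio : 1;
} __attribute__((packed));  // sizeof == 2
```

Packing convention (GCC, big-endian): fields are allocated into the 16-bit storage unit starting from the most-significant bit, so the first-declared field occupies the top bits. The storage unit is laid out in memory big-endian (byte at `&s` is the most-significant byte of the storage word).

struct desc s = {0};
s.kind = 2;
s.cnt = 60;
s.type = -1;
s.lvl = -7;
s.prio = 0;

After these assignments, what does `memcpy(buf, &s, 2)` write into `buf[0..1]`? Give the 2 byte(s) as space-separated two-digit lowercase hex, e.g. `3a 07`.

kind:3 = 2 → 0x2 << 13 → word 0x4000
cnt:6 = 60 → 0x3c << 7 → word 0x5e00
type:2 = -1 → 0x3 << 5 → word 0x5e60
lvl:4 = -7 → 0x9 << 1 → word 0x5e72
prio:1 = 0 → 0x0 << 0 → word 0x5e72
word = 0x5e72 → big-endian bytes:
  [0]=0x5e  [1]=0x72

5e 72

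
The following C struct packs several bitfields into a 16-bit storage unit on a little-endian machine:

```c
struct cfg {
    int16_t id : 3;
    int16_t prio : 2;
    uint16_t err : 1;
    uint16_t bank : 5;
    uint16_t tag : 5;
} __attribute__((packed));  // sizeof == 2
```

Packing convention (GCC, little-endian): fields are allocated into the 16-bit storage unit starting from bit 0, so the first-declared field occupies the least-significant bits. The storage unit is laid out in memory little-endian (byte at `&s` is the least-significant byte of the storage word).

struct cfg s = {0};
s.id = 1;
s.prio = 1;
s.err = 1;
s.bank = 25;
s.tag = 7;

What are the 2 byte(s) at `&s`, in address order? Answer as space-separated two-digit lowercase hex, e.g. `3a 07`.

69 3e

[0+:3] id=1 & 0x7 = 0x1; word=0x0001
[3+:2] prio=1 & 0x3 = 0x1; word=0x0009
[5+:1] err=1 & 0x1 = 0x1; word=0x0029
[6+:5] bank=25 & 0x1f = 0x19; word=0x0669
[11+:5] tag=7 & 0x1f = 0x7; word=0x3e69
word = 0x3e69 → little-endian bytes:
  [0]=0x69  [1]=0x3e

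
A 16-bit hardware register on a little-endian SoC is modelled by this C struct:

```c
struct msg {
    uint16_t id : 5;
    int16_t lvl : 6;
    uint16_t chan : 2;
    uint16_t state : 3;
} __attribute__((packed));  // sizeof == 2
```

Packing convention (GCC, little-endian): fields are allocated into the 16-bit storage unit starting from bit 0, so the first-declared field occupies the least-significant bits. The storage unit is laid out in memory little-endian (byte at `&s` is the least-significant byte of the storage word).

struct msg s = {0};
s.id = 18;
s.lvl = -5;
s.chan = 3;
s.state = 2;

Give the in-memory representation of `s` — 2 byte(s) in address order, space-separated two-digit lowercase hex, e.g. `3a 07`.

id:5 = 18 → 0x12 << 0 → word 0x0012
lvl:6 = -5 → 0x3b << 5 → word 0x0772
chan:2 = 3 → 0x3 << 11 → word 0x1f72
state:3 = 2 → 0x2 << 13 → word 0x5f72
word = 0x5f72 → little-endian bytes:
  [0]=0x72  [1]=0x5f

72 5f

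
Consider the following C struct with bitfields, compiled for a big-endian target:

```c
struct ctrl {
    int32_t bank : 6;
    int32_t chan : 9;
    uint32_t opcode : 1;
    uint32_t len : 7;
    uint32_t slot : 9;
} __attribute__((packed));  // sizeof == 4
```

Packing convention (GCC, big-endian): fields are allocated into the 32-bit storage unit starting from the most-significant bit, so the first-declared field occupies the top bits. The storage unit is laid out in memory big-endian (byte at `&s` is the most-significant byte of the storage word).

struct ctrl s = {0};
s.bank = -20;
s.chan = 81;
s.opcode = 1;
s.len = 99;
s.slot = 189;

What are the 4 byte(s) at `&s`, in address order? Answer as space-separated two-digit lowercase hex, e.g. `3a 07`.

bank:6 = -20 → 0x2c << 26 → word 0xb0000000
chan:9 = 81 → 0x51 << 17 → word 0xb0a20000
opcode:1 = 1 → 0x1 << 16 → word 0xb0a30000
len:7 = 99 → 0x63 << 9 → word 0xb0a3c600
slot:9 = 189 → 0xbd << 0 → word 0xb0a3c6bd
word = 0xb0a3c6bd → big-endian bytes:
  [0]=0xb0  [1]=0xa3  [2]=0xc6  [3]=0xbd

b0 a3 c6 bd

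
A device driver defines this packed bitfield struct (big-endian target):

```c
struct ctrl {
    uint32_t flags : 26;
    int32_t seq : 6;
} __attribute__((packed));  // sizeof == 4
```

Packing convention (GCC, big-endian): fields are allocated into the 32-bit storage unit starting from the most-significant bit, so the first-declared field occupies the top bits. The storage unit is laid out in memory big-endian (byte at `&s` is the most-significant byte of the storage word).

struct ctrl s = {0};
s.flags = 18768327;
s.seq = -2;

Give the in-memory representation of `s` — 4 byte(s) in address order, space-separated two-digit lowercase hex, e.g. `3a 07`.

47 98 71 fe

flags:26 = 18768327 → 0x11e61c7 << 6 → word 0x479871c0
seq:6 = -2 → 0x3e << 0 → word 0x479871fe
word = 0x479871fe → big-endian bytes:
  [0]=0x47  [1]=0x98  [2]=0x71  [3]=0xfe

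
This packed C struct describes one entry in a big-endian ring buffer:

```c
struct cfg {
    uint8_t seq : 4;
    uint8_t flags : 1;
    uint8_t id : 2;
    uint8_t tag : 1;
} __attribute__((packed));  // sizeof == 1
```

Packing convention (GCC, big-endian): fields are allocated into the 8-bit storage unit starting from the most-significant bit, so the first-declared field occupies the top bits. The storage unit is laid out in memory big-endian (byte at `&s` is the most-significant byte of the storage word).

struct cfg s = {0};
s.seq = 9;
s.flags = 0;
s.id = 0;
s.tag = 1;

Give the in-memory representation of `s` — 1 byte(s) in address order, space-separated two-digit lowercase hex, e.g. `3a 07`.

seq (4b) val=9 bits=0x9 at bit 4: 0x90
flags (1b) val=0 bits=0x0 at bit 3: 0x90
id (2b) val=0 bits=0x0 at bit 1: 0x90
tag (1b) val=1 bits=0x1 at bit 0: 0x91
word = 0x91 → big-endian bytes:
  [0]=0x91

91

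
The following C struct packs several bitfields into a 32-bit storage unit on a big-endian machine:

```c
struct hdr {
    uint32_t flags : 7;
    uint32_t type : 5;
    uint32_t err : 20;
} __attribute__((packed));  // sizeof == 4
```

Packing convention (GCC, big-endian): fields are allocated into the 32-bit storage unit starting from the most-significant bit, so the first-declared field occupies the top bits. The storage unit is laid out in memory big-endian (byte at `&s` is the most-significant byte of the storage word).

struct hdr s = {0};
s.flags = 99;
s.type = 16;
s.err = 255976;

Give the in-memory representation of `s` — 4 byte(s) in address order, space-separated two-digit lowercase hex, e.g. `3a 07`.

[25+:7] flags=99 & 0x7f = 0x63; word=0xc6000000
[20+:5] type=16 & 0x1f = 0x10; word=0xc7000000
[0+:20] err=255976 & 0xfffff = 0x3e7e8; word=0xc703e7e8
word = 0xc703e7e8 → big-endian bytes:
  [0]=0xc7  [1]=0x03  [2]=0xe7  [3]=0xe8

c7 03 e7 e8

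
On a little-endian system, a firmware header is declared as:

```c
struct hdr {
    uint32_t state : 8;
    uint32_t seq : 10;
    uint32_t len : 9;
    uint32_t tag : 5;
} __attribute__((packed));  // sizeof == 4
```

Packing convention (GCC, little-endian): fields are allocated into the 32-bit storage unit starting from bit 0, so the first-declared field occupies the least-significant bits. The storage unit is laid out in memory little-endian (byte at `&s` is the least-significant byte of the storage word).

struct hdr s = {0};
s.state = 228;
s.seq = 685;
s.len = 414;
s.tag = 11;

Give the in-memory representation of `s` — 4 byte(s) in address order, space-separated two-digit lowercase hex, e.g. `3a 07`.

state:8 = 228 → 0xe4 << 0 → word 0x000000e4
seq:10 = 685 → 0x2ad << 8 → word 0x0002ade4
len:9 = 414 → 0x19e << 18 → word 0x067aade4
tag:5 = 11 → 0xb << 27 → word 0x5e7aade4
word = 0x5e7aade4 → little-endian bytes:
  [0]=0xe4  [1]=0xad  [2]=0x7a  [3]=0x5e

e4 ad 7a 5e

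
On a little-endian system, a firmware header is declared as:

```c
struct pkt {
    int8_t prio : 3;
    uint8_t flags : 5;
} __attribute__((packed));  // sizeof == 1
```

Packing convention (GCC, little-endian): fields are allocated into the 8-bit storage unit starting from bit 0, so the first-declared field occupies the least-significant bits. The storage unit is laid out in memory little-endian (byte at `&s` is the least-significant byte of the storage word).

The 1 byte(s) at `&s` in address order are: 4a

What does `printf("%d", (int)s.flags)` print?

[0]=0x4a (little-endian) → word 0x4a
prio [0+:3] = (word>>0) & 0x7 = 2
flags [3+:5] = (word>>3) & 0x1f = 9  ←

9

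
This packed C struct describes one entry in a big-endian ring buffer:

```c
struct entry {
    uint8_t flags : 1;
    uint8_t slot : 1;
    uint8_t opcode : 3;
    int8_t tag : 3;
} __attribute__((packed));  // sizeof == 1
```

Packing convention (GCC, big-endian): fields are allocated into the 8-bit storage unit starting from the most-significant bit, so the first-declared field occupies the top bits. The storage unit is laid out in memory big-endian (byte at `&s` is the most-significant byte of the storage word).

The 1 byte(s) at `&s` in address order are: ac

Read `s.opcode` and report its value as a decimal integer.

5

[0]=0xac (big-endian) → word 0xac
flags:1 @ bit 7 → (0xac>>7)&0x1 = 0x1
slot:1 @ bit 6 → (0xac>>6)&0x1 = 0x0
opcode:3 @ bit 3 → (0xac>>3)&0x7 = 0x5  ←
tag:3 @ bit 0 → (0xac>>0)&0x7 = 0x4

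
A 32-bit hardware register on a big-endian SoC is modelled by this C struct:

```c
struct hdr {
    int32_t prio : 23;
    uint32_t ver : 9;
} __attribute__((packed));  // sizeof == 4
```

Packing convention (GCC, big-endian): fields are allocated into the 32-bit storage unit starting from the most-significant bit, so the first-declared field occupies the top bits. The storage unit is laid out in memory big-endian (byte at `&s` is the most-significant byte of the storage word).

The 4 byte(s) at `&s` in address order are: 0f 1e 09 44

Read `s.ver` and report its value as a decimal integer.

324

[0]=0x0f [1]=0x1e [2]=0x09 [3]=0x44 (big-endian) → word 0x0f1e0944
prio:23 @ bit 9 → (0x0f1e0944>>9)&0x7fffff = 0x78f04
ver:9 @ bit 0 → (0x0f1e0944>>0)&0x1ff = 0x144  ←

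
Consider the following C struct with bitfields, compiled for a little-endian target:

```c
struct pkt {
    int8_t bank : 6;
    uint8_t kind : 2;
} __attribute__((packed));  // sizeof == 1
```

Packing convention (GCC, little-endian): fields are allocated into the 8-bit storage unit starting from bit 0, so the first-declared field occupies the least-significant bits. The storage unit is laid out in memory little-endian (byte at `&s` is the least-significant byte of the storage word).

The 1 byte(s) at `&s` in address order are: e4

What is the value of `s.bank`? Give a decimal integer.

-28

[0]=0xe4 (little-endian) → word 0xe4
bank [0+:6] = (word>>0) & 0x3f = 36  ←
kind [6+:2] = (word>>6) & 0x3 = 3
bank signed 6b, MSB=1: 36 - 64 = -28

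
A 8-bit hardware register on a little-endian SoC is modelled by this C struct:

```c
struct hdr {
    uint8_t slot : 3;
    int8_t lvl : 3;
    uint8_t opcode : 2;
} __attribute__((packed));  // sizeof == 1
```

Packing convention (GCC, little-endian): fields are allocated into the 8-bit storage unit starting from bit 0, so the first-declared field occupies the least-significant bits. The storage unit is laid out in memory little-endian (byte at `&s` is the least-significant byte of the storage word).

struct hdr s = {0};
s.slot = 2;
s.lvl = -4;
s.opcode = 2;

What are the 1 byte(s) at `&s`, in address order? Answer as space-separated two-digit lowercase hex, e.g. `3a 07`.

a2

slot (3b) val=2 bits=0x2 at bit 0: 0x02
lvl (3b) val=-4 bits=0x4 at bit 3: 0x22
opcode (2b) val=2 bits=0x2 at bit 6: 0xa2
word = 0xa2 → little-endian bytes:
  [0]=0xa2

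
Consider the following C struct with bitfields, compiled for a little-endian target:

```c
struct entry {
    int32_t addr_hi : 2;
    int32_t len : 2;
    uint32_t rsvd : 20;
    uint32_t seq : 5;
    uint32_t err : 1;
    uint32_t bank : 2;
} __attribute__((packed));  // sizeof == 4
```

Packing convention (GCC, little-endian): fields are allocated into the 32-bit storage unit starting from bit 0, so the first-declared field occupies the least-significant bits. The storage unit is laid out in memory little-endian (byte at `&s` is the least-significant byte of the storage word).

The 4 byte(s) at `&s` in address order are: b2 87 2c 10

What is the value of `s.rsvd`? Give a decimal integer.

182395

[0]=0xb2 [1]=0x87 [2]=0x2c [3]=0x10 (little-endian) → word 0x102c87b2
addr_hi [0+:2] = (word>>0) & 0x3 = 2
len [2+:2] = (word>>2) & 0x3 = 0
rsvd [4+:20] = (word>>4) & 0xfffff = 182395  ←
seq [24+:5] = (word>>24) & 0x1f = 16
err [29+:1] = (word>>29) & 0x1 = 0
bank [30+:2] = (word>>30) & 0x3 = 0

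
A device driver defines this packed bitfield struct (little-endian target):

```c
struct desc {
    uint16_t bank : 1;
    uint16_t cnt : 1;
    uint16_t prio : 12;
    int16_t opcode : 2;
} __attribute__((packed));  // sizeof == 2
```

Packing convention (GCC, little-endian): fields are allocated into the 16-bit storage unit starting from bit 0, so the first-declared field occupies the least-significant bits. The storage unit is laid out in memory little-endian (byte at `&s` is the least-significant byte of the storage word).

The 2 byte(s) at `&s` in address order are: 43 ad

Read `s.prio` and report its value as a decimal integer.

2896

[0]=0x43 [1]=0xad (little-endian) → word 0xad43
bank:1 @ bit 0 → (0xad43>>0)&0x1 = 0x1
cnt:1 @ bit 1 → (0xad43>>1)&0x1 = 0x1
prio:12 @ bit 2 → (0xad43>>2)&0xfff = 0xb50  ←
opcode:2 @ bit 14 → (0xad43>>14)&0x3 = 0x2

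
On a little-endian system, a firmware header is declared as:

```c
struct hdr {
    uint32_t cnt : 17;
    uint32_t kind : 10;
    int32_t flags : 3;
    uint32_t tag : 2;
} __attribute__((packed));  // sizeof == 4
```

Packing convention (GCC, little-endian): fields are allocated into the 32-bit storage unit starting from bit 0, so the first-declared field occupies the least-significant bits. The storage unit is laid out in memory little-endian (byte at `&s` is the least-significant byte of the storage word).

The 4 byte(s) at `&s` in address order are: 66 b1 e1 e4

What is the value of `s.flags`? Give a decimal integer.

-4

[0]=0x66 [1]=0xb1 [2]=0xe1 [3]=0xe4 (little-endian) → word 0xe4e1b166
cnt:17 @ bit 0 → (0xe4e1b166>>0)&0x1ffff = 0x1b166
kind:10 @ bit 17 → (0xe4e1b166>>17)&0x3ff = 0x270
flags:3 @ bit 27 → (0xe4e1b166>>27)&0x7 = 0x4  ←
tag:2 @ bit 30 → (0xe4e1b166>>30)&0x3 = 0x3
flags signed 3b, MSB=1: 4 - 8 = -4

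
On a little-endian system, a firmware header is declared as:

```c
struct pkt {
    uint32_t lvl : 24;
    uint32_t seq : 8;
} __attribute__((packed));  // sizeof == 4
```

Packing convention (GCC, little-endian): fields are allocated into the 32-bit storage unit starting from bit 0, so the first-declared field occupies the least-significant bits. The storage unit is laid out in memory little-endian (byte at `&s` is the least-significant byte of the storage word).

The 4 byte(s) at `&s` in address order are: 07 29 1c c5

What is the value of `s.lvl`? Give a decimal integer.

[0]=0x07 [1]=0x29 [2]=0x1c [3]=0xc5 (little-endian) → word 0xc51c2907
lvl [0+:24] = (word>>0) & 0xffffff = 1845511  ←
seq [24+:8] = (word>>24) & 0xff = 197

1845511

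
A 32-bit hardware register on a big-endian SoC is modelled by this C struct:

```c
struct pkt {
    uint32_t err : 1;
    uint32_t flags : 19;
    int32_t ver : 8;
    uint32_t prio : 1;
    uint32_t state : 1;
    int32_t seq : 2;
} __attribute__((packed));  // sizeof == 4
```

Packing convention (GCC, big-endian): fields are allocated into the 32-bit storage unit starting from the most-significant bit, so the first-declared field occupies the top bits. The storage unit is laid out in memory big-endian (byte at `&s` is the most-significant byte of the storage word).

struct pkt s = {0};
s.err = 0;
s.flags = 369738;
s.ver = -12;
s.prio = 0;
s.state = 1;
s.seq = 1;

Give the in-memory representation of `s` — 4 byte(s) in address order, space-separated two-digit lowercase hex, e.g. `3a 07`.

5a 44 af 45

[31+:1] err=0 & 0x1 = 0x0; word=0x00000000
[12+:19] flags=369738 & 0x7ffff = 0x5a44a; word=0x5a44a000
[4+:8] ver=-12 & 0xff = 0xf4; word=0x5a44af40
[3+:1] prio=0 & 0x1 = 0x0; word=0x5a44af40
[2+:1] state=1 & 0x1 = 0x1; word=0x5a44af44
[0+:2] seq=1 & 0x3 = 0x1; word=0x5a44af45
word = 0x5a44af45 → big-endian bytes:
  [0]=0x5a  [1]=0x44  [2]=0xaf  [3]=0x45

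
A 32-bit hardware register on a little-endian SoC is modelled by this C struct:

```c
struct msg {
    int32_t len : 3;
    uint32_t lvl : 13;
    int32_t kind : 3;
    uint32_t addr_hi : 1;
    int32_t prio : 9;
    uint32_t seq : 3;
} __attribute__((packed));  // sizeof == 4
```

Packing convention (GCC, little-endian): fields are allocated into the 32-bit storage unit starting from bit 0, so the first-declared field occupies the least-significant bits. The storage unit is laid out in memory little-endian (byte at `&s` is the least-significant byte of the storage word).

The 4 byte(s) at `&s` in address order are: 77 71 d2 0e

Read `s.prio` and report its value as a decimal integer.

237

[0]=0x77 [1]=0x71 [2]=0xd2 [3]=0x0e (little-endian) → word 0x0ed27177
len [0+:3] = (word>>0) & 0x7 = 7
lvl [3+:13] = (word>>3) & 0x1fff = 3630
kind [16+:3] = (word>>16) & 0x7 = 2
addr_hi [19+:1] = (word>>19) & 0x1 = 0
prio [20+:9] = (word>>20) & 0x1ff = 237  ←
seq [29+:3] = (word>>29) & 0x7 = 0
prio signed 9b, MSB=0: value = 237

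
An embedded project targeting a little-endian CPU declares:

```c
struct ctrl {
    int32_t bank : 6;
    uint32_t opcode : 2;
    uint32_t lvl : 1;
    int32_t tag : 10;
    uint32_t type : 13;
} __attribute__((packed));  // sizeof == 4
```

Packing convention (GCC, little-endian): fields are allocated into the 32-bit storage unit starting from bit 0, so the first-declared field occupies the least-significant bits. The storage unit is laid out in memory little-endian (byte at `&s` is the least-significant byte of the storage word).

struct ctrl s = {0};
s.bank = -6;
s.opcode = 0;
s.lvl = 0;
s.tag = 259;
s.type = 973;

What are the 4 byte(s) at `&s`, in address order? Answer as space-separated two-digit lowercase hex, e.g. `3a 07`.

3a 06 6a 1e

bank:6 = -6 → 0x3a << 0 → word 0x0000003a
opcode:2 = 0 → 0x0 << 6 → word 0x0000003a
lvl:1 = 0 → 0x0 << 8 → word 0x0000003a
tag:10 = 259 → 0x103 << 9 → word 0x0002063a
type:13 = 973 → 0x3cd << 19 → word 0x1e6a063a
word = 0x1e6a063a → little-endian bytes:
  [0]=0x3a  [1]=0x06  [2]=0x6a  [3]=0x1e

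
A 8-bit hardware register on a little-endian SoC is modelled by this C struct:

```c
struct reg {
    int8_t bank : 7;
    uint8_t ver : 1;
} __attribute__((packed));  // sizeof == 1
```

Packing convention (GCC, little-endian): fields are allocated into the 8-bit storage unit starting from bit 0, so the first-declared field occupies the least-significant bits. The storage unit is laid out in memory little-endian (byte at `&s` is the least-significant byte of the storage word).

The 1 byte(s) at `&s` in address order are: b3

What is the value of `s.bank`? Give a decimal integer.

[0]=0xb3 (little-endian) → word 0xb3
bank:7 @ bit 0 → (0xb3>>0)&0x7f = 0x33  ←
ver:1 @ bit 7 → (0xb3>>7)&0x1 = 0x1
bank signed 7b, MSB=0: value = 51

51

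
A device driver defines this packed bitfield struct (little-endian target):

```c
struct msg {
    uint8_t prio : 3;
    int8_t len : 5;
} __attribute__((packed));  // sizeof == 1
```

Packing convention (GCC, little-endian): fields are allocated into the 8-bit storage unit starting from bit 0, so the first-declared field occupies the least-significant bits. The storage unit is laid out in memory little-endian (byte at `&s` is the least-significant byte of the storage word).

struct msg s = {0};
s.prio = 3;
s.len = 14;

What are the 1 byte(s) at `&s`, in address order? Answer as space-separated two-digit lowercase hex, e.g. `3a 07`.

73

prio (3b) val=3 bits=0x3 at bit 0: 0x03
len (5b) val=14 bits=0xe at bit 3: 0x73
word = 0x73 → little-endian bytes:
  [0]=0x73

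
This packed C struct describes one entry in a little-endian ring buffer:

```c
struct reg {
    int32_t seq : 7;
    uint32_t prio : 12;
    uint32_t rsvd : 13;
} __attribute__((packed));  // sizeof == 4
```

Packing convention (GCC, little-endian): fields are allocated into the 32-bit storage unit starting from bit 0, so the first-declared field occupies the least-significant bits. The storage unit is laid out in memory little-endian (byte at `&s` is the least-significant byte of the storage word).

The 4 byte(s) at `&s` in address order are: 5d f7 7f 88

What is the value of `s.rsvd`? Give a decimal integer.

4367

[0]=0x5d [1]=0xf7 [2]=0x7f [3]=0x88 (little-endian) → word 0x887ff75d
seq:7 @ bit 0 → (0x887ff75d>>0)&0x7f = 0x5d
prio:12 @ bit 7 → (0x887ff75d>>7)&0xfff = 0xfee
rsvd:13 @ bit 19 → (0x887ff75d>>19)&0x1fff = 0x110f  ←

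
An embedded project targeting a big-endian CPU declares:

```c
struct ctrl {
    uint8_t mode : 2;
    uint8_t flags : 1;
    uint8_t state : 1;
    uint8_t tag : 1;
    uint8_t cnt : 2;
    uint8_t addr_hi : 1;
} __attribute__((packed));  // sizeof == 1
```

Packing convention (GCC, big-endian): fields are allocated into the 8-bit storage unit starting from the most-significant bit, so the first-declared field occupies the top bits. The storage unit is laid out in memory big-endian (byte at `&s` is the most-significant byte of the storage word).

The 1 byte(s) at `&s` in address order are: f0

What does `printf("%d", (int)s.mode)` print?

3

[0]=0xf0 (big-endian) → word 0xf0
mode:2 @ bit 6 → (0xf0>>6)&0x3 = 0x3  ←
flags:1 @ bit 5 → (0xf0>>5)&0x1 = 0x1
state:1 @ bit 4 → (0xf0>>4)&0x1 = 0x1
tag:1 @ bit 3 → (0xf0>>3)&0x1 = 0x0
cnt:2 @ bit 1 → (0xf0>>1)&0x3 = 0x0
addr_hi:1 @ bit 0 → (0xf0>>0)&0x1 = 0x0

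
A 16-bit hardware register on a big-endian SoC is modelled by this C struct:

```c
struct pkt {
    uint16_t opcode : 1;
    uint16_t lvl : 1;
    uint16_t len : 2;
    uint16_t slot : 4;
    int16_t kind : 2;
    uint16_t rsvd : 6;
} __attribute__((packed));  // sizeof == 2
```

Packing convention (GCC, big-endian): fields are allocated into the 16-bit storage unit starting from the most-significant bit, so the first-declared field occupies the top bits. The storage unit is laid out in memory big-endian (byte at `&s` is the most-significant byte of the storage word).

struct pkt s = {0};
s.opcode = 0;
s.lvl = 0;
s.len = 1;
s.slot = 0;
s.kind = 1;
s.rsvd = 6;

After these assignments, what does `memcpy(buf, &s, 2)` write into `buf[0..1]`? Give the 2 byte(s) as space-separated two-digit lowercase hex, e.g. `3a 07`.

10 46

opcode (1b) val=0 bits=0x0 at bit 15: 0x0000
lvl (1b) val=0 bits=0x0 at bit 14: 0x0000
len (2b) val=1 bits=0x1 at bit 12: 0x1000
slot (4b) val=0 bits=0x0 at bit 8: 0x1000
kind (2b) val=1 bits=0x1 at bit 6: 0x1040
rsvd (6b) val=6 bits=0x6 at bit 0: 0x1046
word = 0x1046 → big-endian bytes:
  [0]=0x10  [1]=0x46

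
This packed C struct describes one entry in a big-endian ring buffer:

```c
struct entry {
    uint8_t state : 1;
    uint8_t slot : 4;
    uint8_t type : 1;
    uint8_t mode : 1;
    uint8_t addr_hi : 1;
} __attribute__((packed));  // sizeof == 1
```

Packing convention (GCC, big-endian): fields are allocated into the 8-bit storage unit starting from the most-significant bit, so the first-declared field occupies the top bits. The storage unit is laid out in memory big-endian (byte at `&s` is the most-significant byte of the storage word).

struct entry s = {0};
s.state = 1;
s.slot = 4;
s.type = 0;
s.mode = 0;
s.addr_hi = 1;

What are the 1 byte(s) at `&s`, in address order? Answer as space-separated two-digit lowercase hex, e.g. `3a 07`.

[7+:1] state=1 & 0x1 = 0x1; word=0x80
[3+:4] slot=4 & 0xf = 0x4; word=0xa0
[2+:1] type=0 & 0x1 = 0x0; word=0xa0
[1+:1] mode=0 & 0x1 = 0x0; word=0xa0
[0+:1] addr_hi=1 & 0x1 = 0x1; word=0xa1
word = 0xa1 → big-endian bytes:
  [0]=0xa1

a1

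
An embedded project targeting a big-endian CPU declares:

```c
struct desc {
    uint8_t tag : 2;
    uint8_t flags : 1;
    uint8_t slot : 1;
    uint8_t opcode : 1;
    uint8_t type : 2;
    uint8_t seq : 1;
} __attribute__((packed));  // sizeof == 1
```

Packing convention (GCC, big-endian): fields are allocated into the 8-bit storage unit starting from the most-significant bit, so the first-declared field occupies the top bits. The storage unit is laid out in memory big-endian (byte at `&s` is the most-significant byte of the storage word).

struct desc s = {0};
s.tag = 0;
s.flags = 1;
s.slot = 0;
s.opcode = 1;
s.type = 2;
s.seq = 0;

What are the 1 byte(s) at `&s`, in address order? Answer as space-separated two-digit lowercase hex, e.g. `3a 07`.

[6+:2] tag=0 & 0x3 = 0x0; word=0x00
[5+:1] flags=1 & 0x1 = 0x1; word=0x20
[4+:1] slot=0 & 0x1 = 0x0; word=0x20
[3+:1] opcode=1 & 0x1 = 0x1; word=0x28
[1+:2] type=2 & 0x3 = 0x2; word=0x2c
[0+:1] seq=0 & 0x1 = 0x0; word=0x2c
word = 0x2c → big-endian bytes:
  [0]=0x2c

2c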